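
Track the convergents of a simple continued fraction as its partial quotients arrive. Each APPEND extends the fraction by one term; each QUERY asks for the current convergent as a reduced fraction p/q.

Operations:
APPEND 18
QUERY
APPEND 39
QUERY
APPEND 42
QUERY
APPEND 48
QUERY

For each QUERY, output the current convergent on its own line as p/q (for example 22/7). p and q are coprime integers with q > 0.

APPEND 18: p_0 = 18·1 + 0 = 18, q_0 = 18·0 + 1 = 1 → 18/1
APPEND 39: p_1 = 39·18 + 1 = 703, q_1 = 39·1 + 0 = 39 → 703/39
APPEND 42: p_2 = 42·703 + 18 = 29544, q_2 = 42·39 + 1 = 1639 → 29544/1639
APPEND 48: p_3 = 48·29544 + 703 = 1418815, q_3 = 48·1639 + 39 = 78711 → 1418815/78711

18/1
703/39
29544/1639
1418815/78711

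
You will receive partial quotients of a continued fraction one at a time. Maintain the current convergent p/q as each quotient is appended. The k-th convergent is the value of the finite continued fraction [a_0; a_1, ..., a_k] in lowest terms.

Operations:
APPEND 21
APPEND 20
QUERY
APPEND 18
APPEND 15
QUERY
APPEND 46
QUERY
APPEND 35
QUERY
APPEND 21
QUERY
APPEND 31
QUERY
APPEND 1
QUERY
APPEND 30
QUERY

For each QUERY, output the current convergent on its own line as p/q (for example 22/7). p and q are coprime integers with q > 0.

421/20
114406/5435
5270275/250371
184574031/8768420
3881324926/184387191
120505646737/5724771341
124386971663/5909158532
3852114796627/182999527301

APPEND 21: p_0 = 21·1 + 0 = 21, q_0 = 21·0 + 1 = 1 → 21/1
APPEND 20: p_1 = 20·21 + 1 = 421, q_1 = 20·1 + 0 = 20 → 421/20
APPEND 18: p_2 = 18·421 + 21 = 7599, q_2 = 18·20 + 1 = 361 → 7599/361
APPEND 15: p_3 = 15·7599 + 421 = 114406, q_3 = 15·361 + 20 = 5435 → 114406/5435
APPEND 46: p_4 = 46·114406 + 7599 = 5270275, q_4 = 46·5435 + 361 = 250371 → 5270275/250371
APPEND 35: p_5 = 35·5270275 + 114406 = 184574031, q_5 = 35·250371 + 5435 = 8768420 → 184574031/8768420
APPEND 21: p_6 = 21·184574031 + 5270275 = 3881324926, q_6 = 21·8768420 + 250371 = 184387191 → 3881324926/184387191
APPEND 31: p_7 = 31·3881324926 + 184574031 = 120505646737, q_7 = 31·184387191 + 8768420 = 5724771341 → 120505646737/5724771341
APPEND 1: p_8 = 1·120505646737 + 3881324926 = 124386971663, q_8 = 1·5724771341 + 184387191 = 5909158532 → 124386971663/5909158532
APPEND 30: p_9 = 30·124386971663 + 120505646737 = 3852114796627, q_9 = 30·5909158532 + 5724771341 = 182999527301 → 3852114796627/182999527301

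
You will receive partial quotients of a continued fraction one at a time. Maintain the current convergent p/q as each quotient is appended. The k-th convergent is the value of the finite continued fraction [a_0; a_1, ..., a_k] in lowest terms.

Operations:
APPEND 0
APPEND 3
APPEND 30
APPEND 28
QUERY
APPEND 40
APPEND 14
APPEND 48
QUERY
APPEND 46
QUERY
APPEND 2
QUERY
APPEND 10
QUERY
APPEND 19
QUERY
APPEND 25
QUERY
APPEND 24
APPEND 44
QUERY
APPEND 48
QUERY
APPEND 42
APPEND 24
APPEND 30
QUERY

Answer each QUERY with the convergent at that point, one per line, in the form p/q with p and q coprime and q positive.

APPEND 0: p_0 = 0·1 + 0 = 0, q_0 = 0·0 + 1 = 1 → 0/1
APPEND 3: p_1 = 3·0 + 1 = 1, q_1 = 3·1 + 0 = 3 → 1/3
APPEND 30: p_2 = 30·1 + 0 = 30, q_2 = 30·3 + 1 = 91 → 30/91
APPEND 28: p_3 = 28·30 + 1 = 841, q_3 = 28·91 + 3 = 2551 → 841/2551
APPEND 40: p_4 = 40·841 + 30 = 33670, q_4 = 40·2551 + 91 = 102131 → 33670/102131
APPEND 14: p_5 = 14·33670 + 841 = 472221, q_5 = 14·102131 + 2551 = 1432385 → 472221/1432385
APPEND 48: p_6 = 48·472221 + 33670 = 22700278, q_6 = 48·1432385 + 102131 = 68856611 → 22700278/68856611
APPEND 46: p_7 = 46·22700278 + 472221 = 1044685009, q_7 = 46·68856611 + 1432385 = 3168836491 → 1044685009/3168836491
APPEND 2: p_8 = 2·1044685009 + 22700278 = 2112070296, q_8 = 2·3168836491 + 68856611 = 6406529593 → 2112070296/6406529593
APPEND 10: p_9 = 10·2112070296 + 1044685009 = 22165387969, q_9 = 10·6406529593 + 3168836491 = 67234132421 → 22165387969/67234132421
APPEND 19: p_10 = 19·22165387969 + 2112070296 = 423254441707, q_10 = 19·67234132421 + 6406529593 = 1283855045592 → 423254441707/1283855045592
APPEND 25: p_11 = 25·423254441707 + 22165387969 = 10603526430644, q_11 = 25·1283855045592 + 67234132421 = 32163610272221 → 10603526430644/32163610272221
APPEND 24: p_12 = 24·10603526430644 + 423254441707 = 254907888777163, q_12 = 24·32163610272221 + 1283855045592 = 773210501578896 → 254907888777163/773210501578896
APPEND 44: p_13 = 44·254907888777163 + 10603526430644 = 11226550632625816, q_13 = 44·773210501578896 + 32163610272221 = 34053425679743645 → 11226550632625816/34053425679743645
APPEND 48: p_14 = 48·11226550632625816 + 254907888777163 = 539129338254816331, q_14 = 48·34053425679743645 + 773210501578896 = 1635337643129273856 → 539129338254816331/1635337643129273856
APPEND 42: p_15 = 42·539129338254816331 + 11226550632625816 = 22654658757334911718, q_15 = 42·1635337643129273856 + 34053425679743645 = 68718234437109245597 → 22654658757334911718/68718234437109245597
APPEND 24: p_16 = 24·22654658757334911718 + 539129338254816331 = 544250939514292697563, q_16 = 24·68718234437109245597 + 1635337643129273856 = 1650872964133751168184 → 544250939514292697563/1650872964133751168184
APPEND 30: p_17 = 30·544250939514292697563 + 22654658757334911718 = 16350182844186115838608, q_17 = 30·1650872964133751168184 + 68718234437109245597 = 49594907158449644291117 → 16350182844186115838608/49594907158449644291117

841/2551
22700278/68856611
1044685009/3168836491
2112070296/6406529593
22165387969/67234132421
423254441707/1283855045592
10603526430644/32163610272221
11226550632625816/34053425679743645
539129338254816331/1635337643129273856
16350182844186115838608/49594907158449644291117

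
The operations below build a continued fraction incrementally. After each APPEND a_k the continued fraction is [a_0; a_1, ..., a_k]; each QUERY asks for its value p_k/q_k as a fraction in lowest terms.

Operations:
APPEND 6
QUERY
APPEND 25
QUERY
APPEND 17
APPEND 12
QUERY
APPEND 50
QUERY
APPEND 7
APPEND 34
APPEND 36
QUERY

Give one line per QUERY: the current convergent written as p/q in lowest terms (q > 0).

APPEND 6: p_0 = 6·1 + 0 = 6, q_0 = 6·0 + 1 = 1 → 6/1
APPEND 25: p_1 = 25·6 + 1 = 151, q_1 = 25·1 + 0 = 25 → 151/25
APPEND 17: p_2 = 17·151 + 6 = 2573, q_2 = 17·25 + 1 = 426 → 2573/426
APPEND 12: p_3 = 12·2573 + 151 = 31027, q_3 = 12·426 + 25 = 5137 → 31027/5137
APPEND 50: p_4 = 50·31027 + 2573 = 1553923, q_4 = 50·5137 + 426 = 257276 → 1553923/257276
APPEND 7: p_5 = 7·1553923 + 31027 = 10908488, q_5 = 7·257276 + 5137 = 1806069 → 10908488/1806069
APPEND 34: p_6 = 34·10908488 + 1553923 = 372442515, q_6 = 34·1806069 + 257276 = 61663622 → 372442515/61663622
APPEND 36: p_7 = 36·372442515 + 10908488 = 13418839028, q_7 = 36·61663622 + 1806069 = 2221696461 → 13418839028/2221696461

6/1
151/25
31027/5137
1553923/257276
13418839028/2221696461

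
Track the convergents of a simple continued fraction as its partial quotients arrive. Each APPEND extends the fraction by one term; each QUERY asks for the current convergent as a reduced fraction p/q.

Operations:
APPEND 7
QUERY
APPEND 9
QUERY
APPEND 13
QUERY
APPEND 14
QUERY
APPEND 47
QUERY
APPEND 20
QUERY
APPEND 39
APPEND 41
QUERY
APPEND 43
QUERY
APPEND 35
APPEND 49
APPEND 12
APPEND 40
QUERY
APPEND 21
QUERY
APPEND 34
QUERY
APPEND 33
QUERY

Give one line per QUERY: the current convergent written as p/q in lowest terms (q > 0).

7/1
64/9
839/118
11810/1661
555909/78185
11129990/1565361
17830776269/2507783185
767158005086/107895804219
634704136770019277/89267025598266989
13344621542668536180/1876834581401528047
454351836587500249397/63901642793250220587
15006955228930176766281/2110631046758658807418

APPEND 7: p_0 = 7·1 + 0 = 7, q_0 = 7·0 + 1 = 1 → 7/1
APPEND 9: p_1 = 9·7 + 1 = 64, q_1 = 9·1 + 0 = 9 → 64/9
APPEND 13: p_2 = 13·64 + 7 = 839, q_2 = 13·9 + 1 = 118 → 839/118
APPEND 14: p_3 = 14·839 + 64 = 11810, q_3 = 14·118 + 9 = 1661 → 11810/1661
APPEND 47: p_4 = 47·11810 + 839 = 555909, q_4 = 47·1661 + 118 = 78185 → 555909/78185
APPEND 20: p_5 = 20·555909 + 11810 = 11129990, q_5 = 20·78185 + 1661 = 1565361 → 11129990/1565361
APPEND 39: p_6 = 39·11129990 + 555909 = 434625519, q_6 = 39·1565361 + 78185 = 61127264 → 434625519/61127264
APPEND 41: p_7 = 41·434625519 + 11129990 = 17830776269, q_7 = 41·61127264 + 1565361 = 2507783185 → 17830776269/2507783185
APPEND 43: p_8 = 43·17830776269 + 434625519 = 767158005086, q_8 = 43·2507783185 + 61127264 = 107895804219 → 767158005086/107895804219
APPEND 35: p_9 = 35·767158005086 + 17830776269 = 26868360954279, q_9 = 35·107895804219 + 2507783185 = 3778860930850 → 26868360954279/3778860930850
APPEND 49: p_10 = 49·26868360954279 + 767158005086 = 1317316844764757, q_10 = 49·3778860930850 + 107895804219 = 185272081415869 → 1317316844764757/185272081415869
APPEND 12: p_11 = 12·1317316844764757 + 26868360954279 = 15834670498131363, q_11 = 12·185272081415869 + 3778860930850 = 2227043837921278 → 15834670498131363/2227043837921278
APPEND 40: p_12 = 40·15834670498131363 + 1317316844764757 = 634704136770019277, q_12 = 40·2227043837921278 + 185272081415869 = 89267025598266989 → 634704136770019277/89267025598266989
APPEND 21: p_13 = 21·634704136770019277 + 15834670498131363 = 13344621542668536180, q_13 = 21·89267025598266989 + 2227043837921278 = 1876834581401528047 → 13344621542668536180/1876834581401528047
APPEND 34: p_14 = 34·13344621542668536180 + 634704136770019277 = 454351836587500249397, q_14 = 34·1876834581401528047 + 89267025598266989 = 63901642793250220587 → 454351836587500249397/63901642793250220587
APPEND 33: p_15 = 33·454351836587500249397 + 13344621542668536180 = 15006955228930176766281, q_15 = 33·63901642793250220587 + 1876834581401528047 = 2110631046758658807418 → 15006955228930176766281/2110631046758658807418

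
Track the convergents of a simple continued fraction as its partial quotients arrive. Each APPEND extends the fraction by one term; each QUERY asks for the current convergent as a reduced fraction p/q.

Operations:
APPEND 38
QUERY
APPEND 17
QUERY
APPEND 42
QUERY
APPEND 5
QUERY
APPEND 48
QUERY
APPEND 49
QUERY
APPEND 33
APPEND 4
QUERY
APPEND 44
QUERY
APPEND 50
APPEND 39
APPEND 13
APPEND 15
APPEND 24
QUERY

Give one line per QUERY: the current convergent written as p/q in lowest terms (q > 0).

APPEND 38: p_0 = 38·1 + 0 = 38, q_0 = 38·0 + 1 = 1 → 38/1
APPEND 17: p_1 = 17·38 + 1 = 647, q_1 = 17·1 + 0 = 17 → 647/17
APPEND 42: p_2 = 42·647 + 38 = 27212, q_2 = 42·17 + 1 = 715 → 27212/715
APPEND 5: p_3 = 5·27212 + 647 = 136707, q_3 = 5·715 + 17 = 3592 → 136707/3592
APPEND 48: p_4 = 48·136707 + 27212 = 6589148, q_4 = 48·3592 + 715 = 173131 → 6589148/173131
APPEND 49: p_5 = 49·6589148 + 136707 = 323004959, q_5 = 49·173131 + 3592 = 8487011 → 323004959/8487011
APPEND 33: p_6 = 33·323004959 + 6589148 = 10665752795, q_6 = 33·8487011 + 173131 = 280244494 → 10665752795/280244494
APPEND 4: p_7 = 4·10665752795 + 323004959 = 42986016139, q_7 = 4·280244494 + 8487011 = 1129464987 → 42986016139/1129464987
APPEND 44: p_8 = 44·42986016139 + 10665752795 = 1902050462911, q_8 = 44·1129464987 + 280244494 = 49976703922 → 1902050462911/49976703922
APPEND 50: p_9 = 50·1902050462911 + 42986016139 = 95145509161689, q_9 = 50·49976703922 + 1129464987 = 2499964661087 → 95145509161689/2499964661087
APPEND 39: p_10 = 39·95145509161689 + 1902050462911 = 3712576907768782, q_10 = 39·2499964661087 + 49976703922 = 97548598486315 → 3712576907768782/97548598486315
APPEND 13: p_11 = 13·3712576907768782 + 95145509161689 = 48358645310155855, q_11 = 13·97548598486315 + 2499964661087 = 1270631744983182 → 48358645310155855/1270631744983182
APPEND 15: p_12 = 15·48358645310155855 + 3712576907768782 = 729092256560106607, q_12 = 15·1270631744983182 + 97548598486315 = 19157024773234045 → 729092256560106607/19157024773234045
APPEND 24: p_13 = 24·729092256560106607 + 48358645310155855 = 17546572802752714423, q_13 = 24·19157024773234045 + 1270631744983182 = 461039226302600262 → 17546572802752714423/461039226302600262

38/1
647/17
27212/715
136707/3592
6589148/173131
323004959/8487011
42986016139/1129464987
1902050462911/49976703922
17546572802752714423/461039226302600262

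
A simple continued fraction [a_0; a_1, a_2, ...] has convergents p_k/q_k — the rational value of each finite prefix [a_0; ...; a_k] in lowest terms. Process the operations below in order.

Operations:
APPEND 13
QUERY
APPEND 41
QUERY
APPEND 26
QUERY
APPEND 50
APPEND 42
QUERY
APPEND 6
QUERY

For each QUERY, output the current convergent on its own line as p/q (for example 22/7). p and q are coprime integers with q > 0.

APPEND 13: p_0 = 13·1 + 0 = 13, q_0 = 13·0 + 1 = 1 → 13/1
APPEND 41: p_1 = 41·13 + 1 = 534, q_1 = 41·1 + 0 = 41 → 534/41
APPEND 26: p_2 = 26·534 + 13 = 13897, q_2 = 26·41 + 1 = 1067 → 13897/1067
APPEND 50: p_3 = 50·13897 + 534 = 695384, q_3 = 50·1067 + 41 = 53391 → 695384/53391
APPEND 42: p_4 = 42·695384 + 13897 = 29220025, q_4 = 42·53391 + 1067 = 2243489 → 29220025/2243489
APPEND 6: p_5 = 6·29220025 + 695384 = 176015534, q_5 = 6·2243489 + 53391 = 13514325 → 176015534/13514325

13/1
534/41
13897/1067
29220025/2243489
176015534/13514325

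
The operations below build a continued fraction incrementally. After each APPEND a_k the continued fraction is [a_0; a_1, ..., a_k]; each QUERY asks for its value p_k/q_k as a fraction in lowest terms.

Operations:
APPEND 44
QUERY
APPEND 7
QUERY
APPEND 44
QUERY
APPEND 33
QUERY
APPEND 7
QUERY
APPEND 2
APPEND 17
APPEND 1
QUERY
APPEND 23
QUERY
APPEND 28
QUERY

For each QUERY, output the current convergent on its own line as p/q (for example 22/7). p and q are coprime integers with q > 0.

44/1
309/7
13640/309
450429/10204
3166643/71737
125273513/2837941
2999780597/67956906
84119130229/1905631309

APPEND 44: p_0 = 44·1 + 0 = 44, q_0 = 44·0 + 1 = 1 → 44/1
APPEND 7: p_1 = 7·44 + 1 = 309, q_1 = 7·1 + 0 = 7 → 309/7
APPEND 44: p_2 = 44·309 + 44 = 13640, q_2 = 44·7 + 1 = 309 → 13640/309
APPEND 33: p_3 = 33·13640 + 309 = 450429, q_3 = 33·309 + 7 = 10204 → 450429/10204
APPEND 7: p_4 = 7·450429 + 13640 = 3166643, q_4 = 7·10204 + 309 = 71737 → 3166643/71737
APPEND 2: p_5 = 2·3166643 + 450429 = 6783715, q_5 = 2·71737 + 10204 = 153678 → 6783715/153678
APPEND 17: p_6 = 17·6783715 + 3166643 = 118489798, q_6 = 17·153678 + 71737 = 2684263 → 118489798/2684263
APPEND 1: p_7 = 1·118489798 + 6783715 = 125273513, q_7 = 1·2684263 + 153678 = 2837941 → 125273513/2837941
APPEND 23: p_8 = 23·125273513 + 118489798 = 2999780597, q_8 = 23·2837941 + 2684263 = 67956906 → 2999780597/67956906
APPEND 28: p_9 = 28·2999780597 + 125273513 = 84119130229, q_9 = 28·67956906 + 2837941 = 1905631309 → 84119130229/1905631309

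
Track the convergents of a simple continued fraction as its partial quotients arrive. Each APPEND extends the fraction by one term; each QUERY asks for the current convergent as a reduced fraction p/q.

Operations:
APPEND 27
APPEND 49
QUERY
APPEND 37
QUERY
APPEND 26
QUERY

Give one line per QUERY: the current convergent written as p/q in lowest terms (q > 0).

APPEND 27: p_0 = 27·1 + 0 = 27, q_0 = 27·0 + 1 = 1 → 27/1
APPEND 49: p_1 = 49·27 + 1 = 1324, q_1 = 49·1 + 0 = 49 → 1324/49
APPEND 37: p_2 = 37·1324 + 27 = 49015, q_2 = 37·49 + 1 = 1814 → 49015/1814
APPEND 26: p_3 = 26·49015 + 1324 = 1275714, q_3 = 26·1814 + 49 = 47213 → 1275714/47213

1324/49
49015/1814
1275714/47213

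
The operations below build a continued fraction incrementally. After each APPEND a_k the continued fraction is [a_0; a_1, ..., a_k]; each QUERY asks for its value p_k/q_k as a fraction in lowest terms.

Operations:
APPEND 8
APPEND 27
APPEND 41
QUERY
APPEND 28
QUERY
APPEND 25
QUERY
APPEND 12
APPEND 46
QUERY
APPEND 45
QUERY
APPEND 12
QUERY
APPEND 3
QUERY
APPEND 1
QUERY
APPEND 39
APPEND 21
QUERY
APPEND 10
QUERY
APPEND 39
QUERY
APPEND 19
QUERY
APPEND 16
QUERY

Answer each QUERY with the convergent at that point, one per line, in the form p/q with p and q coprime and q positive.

8905/1108
249557/31051
6247830/777383
3466529612/431321145
156069056057/19418811172
1876295202296/233457055209
5784954662945/719789976799
7661249865241/953247032008
6403708937419465/796778155759339
64341663073601994/8005677981818501
2515728568807897231/313018219446680878
47863184470423649383/5955351847468755183
768326680095586287359/95598647778946763806

APPEND 8: p_0 = 8·1 + 0 = 8, q_0 = 8·0 + 1 = 1 → 8/1
APPEND 27: p_1 = 27·8 + 1 = 217, q_1 = 27·1 + 0 = 27 → 217/27
APPEND 41: p_2 = 41·217 + 8 = 8905, q_2 = 41·27 + 1 = 1108 → 8905/1108
APPEND 28: p_3 = 28·8905 + 217 = 249557, q_3 = 28·1108 + 27 = 31051 → 249557/31051
APPEND 25: p_4 = 25·249557 + 8905 = 6247830, q_4 = 25·31051 + 1108 = 777383 → 6247830/777383
APPEND 12: p_5 = 12·6247830 + 249557 = 75223517, q_5 = 12·777383 + 31051 = 9359647 → 75223517/9359647
APPEND 46: p_6 = 46·75223517 + 6247830 = 3466529612, q_6 = 46·9359647 + 777383 = 431321145 → 3466529612/431321145
APPEND 45: p_7 = 45·3466529612 + 75223517 = 156069056057, q_7 = 45·431321145 + 9359647 = 19418811172 → 156069056057/19418811172
APPEND 12: p_8 = 12·156069056057 + 3466529612 = 1876295202296, q_8 = 12·19418811172 + 431321145 = 233457055209 → 1876295202296/233457055209
APPEND 3: p_9 = 3·1876295202296 + 156069056057 = 5784954662945, q_9 = 3·233457055209 + 19418811172 = 719789976799 → 5784954662945/719789976799
APPEND 1: p_10 = 1·5784954662945 + 1876295202296 = 7661249865241, q_10 = 1·719789976799 + 233457055209 = 953247032008 → 7661249865241/953247032008
APPEND 39: p_11 = 39·7661249865241 + 5784954662945 = 304573699407344, q_11 = 39·953247032008 + 719789976799 = 37896424225111 → 304573699407344/37896424225111
APPEND 21: p_12 = 21·304573699407344 + 7661249865241 = 6403708937419465, q_12 = 21·37896424225111 + 953247032008 = 796778155759339 → 6403708937419465/796778155759339
APPEND 10: p_13 = 10·6403708937419465 + 304573699407344 = 64341663073601994, q_13 = 10·796778155759339 + 37896424225111 = 8005677981818501 → 64341663073601994/8005677981818501
APPEND 39: p_14 = 39·64341663073601994 + 6403708937419465 = 2515728568807897231, q_14 = 39·8005677981818501 + 796778155759339 = 313018219446680878 → 2515728568807897231/313018219446680878
APPEND 19: p_15 = 19·2515728568807897231 + 64341663073601994 = 47863184470423649383, q_15 = 19·313018219446680878 + 8005677981818501 = 5955351847468755183 → 47863184470423649383/5955351847468755183
APPEND 16: p_16 = 16·47863184470423649383 + 2515728568807897231 = 768326680095586287359, q_16 = 16·5955351847468755183 + 313018219446680878 = 95598647778946763806 → 768326680095586287359/95598647778946763806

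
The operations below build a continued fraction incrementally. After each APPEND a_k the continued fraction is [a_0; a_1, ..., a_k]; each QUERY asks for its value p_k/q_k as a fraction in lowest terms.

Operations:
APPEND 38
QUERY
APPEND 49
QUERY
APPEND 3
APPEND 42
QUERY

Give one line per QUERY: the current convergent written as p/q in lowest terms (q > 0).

APPEND 38: p_0 = 38·1 + 0 = 38, q_0 = 38·0 + 1 = 1 → 38/1
APPEND 49: p_1 = 49·38 + 1 = 1863, q_1 = 49·1 + 0 = 49 → 1863/49
APPEND 3: p_2 = 3·1863 + 38 = 5627, q_2 = 3·49 + 1 = 148 → 5627/148
APPEND 42: p_3 = 42·5627 + 1863 = 238197, q_3 = 42·148 + 49 = 6265 → 238197/6265

38/1
1863/49
238197/6265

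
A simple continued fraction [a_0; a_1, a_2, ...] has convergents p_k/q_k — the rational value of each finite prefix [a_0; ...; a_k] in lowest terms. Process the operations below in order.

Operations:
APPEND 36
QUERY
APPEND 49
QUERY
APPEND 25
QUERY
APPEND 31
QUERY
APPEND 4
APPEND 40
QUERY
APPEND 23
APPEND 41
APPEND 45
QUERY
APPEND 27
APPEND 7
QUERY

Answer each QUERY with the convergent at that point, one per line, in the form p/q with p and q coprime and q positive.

36/1
1765/49
44161/1226
1370756/38055
222458156/6175895
9465342187978/262777326501
1799886605512763/49968546388352

APPEND 36: p_0 = 36·1 + 0 = 36, q_0 = 36·0 + 1 = 1 → 36/1
APPEND 49: p_1 = 49·36 + 1 = 1765, q_1 = 49·1 + 0 = 49 → 1765/49
APPEND 25: p_2 = 25·1765 + 36 = 44161, q_2 = 25·49 + 1 = 1226 → 44161/1226
APPEND 31: p_3 = 31·44161 + 1765 = 1370756, q_3 = 31·1226 + 49 = 38055 → 1370756/38055
APPEND 4: p_4 = 4·1370756 + 44161 = 5527185, q_4 = 4·38055 + 1226 = 153446 → 5527185/153446
APPEND 40: p_5 = 40·5527185 + 1370756 = 222458156, q_5 = 40·153446 + 38055 = 6175895 → 222458156/6175895
APPEND 23: p_6 = 23·222458156 + 5527185 = 5122064773, q_6 = 23·6175895 + 153446 = 142199031 → 5122064773/142199031
APPEND 41: p_7 = 41·5122064773 + 222458156 = 210227113849, q_7 = 41·142199031 + 6175895 = 5836336166 → 210227113849/5836336166
APPEND 45: p_8 = 45·210227113849 + 5122064773 = 9465342187978, q_8 = 45·5836336166 + 142199031 = 262777326501 → 9465342187978/262777326501
APPEND 27: p_9 = 27·9465342187978 + 210227113849 = 255774466189255, q_9 = 27·262777326501 + 5836336166 = 7100824151693 → 255774466189255/7100824151693
APPEND 7: p_10 = 7·255774466189255 + 9465342187978 = 1799886605512763, q_10 = 7·7100824151693 + 262777326501 = 49968546388352 → 1799886605512763/49968546388352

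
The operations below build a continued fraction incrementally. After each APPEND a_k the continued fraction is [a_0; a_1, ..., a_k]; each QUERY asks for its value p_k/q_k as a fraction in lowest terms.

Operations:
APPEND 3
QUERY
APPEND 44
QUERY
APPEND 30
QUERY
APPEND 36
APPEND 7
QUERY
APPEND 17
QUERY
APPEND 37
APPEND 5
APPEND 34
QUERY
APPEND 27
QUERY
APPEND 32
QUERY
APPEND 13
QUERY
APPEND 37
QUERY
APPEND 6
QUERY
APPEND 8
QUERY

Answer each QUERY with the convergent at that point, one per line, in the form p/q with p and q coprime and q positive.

APPEND 3: p_0 = 3·1 + 0 = 3, q_0 = 3·0 + 1 = 1 → 3/1
APPEND 44: p_1 = 44·3 + 1 = 133, q_1 = 44·1 + 0 = 44 → 133/44
APPEND 30: p_2 = 30·133 + 3 = 3993, q_2 = 30·44 + 1 = 1321 → 3993/1321
APPEND 36: p_3 = 36·3993 + 133 = 143881, q_3 = 36·1321 + 44 = 47600 → 143881/47600
APPEND 7: p_4 = 7·143881 + 3993 = 1011160, q_4 = 7·47600 + 1321 = 334521 → 1011160/334521
APPEND 17: p_5 = 17·1011160 + 143881 = 17333601, q_5 = 17·334521 + 47600 = 5734457 → 17333601/5734457
APPEND 37: p_6 = 37·17333601 + 1011160 = 642354397, q_6 = 37·5734457 + 334521 = 212509430 → 642354397/212509430
APPEND 5: p_7 = 5·642354397 + 17333601 = 3229105586, q_7 = 5·212509430 + 5734457 = 1068281607 → 3229105586/1068281607
APPEND 34: p_8 = 34·3229105586 + 642354397 = 110431944321, q_8 = 34·1068281607 + 212509430 = 36534084068 → 110431944321/36534084068
APPEND 27: p_9 = 27·110431944321 + 3229105586 = 2984891602253, q_9 = 27·36534084068 + 1068281607 = 987488551443 → 2984891602253/987488551443
APPEND 32: p_10 = 32·2984891602253 + 110431944321 = 95626963216417, q_10 = 32·987488551443 + 36534084068 = 31636167730244 → 95626963216417/31636167730244
APPEND 13: p_11 = 13·95626963216417 + 2984891602253 = 1246135413415674, q_11 = 13·31636167730244 + 987488551443 = 412257669044615 → 1246135413415674/412257669044615
APPEND 37: p_12 = 37·1246135413415674 + 95626963216417 = 46202637259596355, q_12 = 37·412257669044615 + 31636167730244 = 15285169922380999 → 46202637259596355/15285169922380999
APPEND 6: p_13 = 6·46202637259596355 + 1246135413415674 = 278461958970993804, q_13 = 6·15285169922380999 + 412257669044615 = 92123277203330609 → 278461958970993804/92123277203330609
APPEND 8: p_14 = 8·278461958970993804 + 46202637259596355 = 2273898309027546787, q_14 = 8·92123277203330609 + 15285169922380999 = 752271387549025871 → 2273898309027546787/752271387549025871

3/1
133/44
3993/1321
1011160/334521
17333601/5734457
110431944321/36534084068
2984891602253/987488551443
95626963216417/31636167730244
1246135413415674/412257669044615
46202637259596355/15285169922380999
278461958970993804/92123277203330609
2273898309027546787/752271387549025871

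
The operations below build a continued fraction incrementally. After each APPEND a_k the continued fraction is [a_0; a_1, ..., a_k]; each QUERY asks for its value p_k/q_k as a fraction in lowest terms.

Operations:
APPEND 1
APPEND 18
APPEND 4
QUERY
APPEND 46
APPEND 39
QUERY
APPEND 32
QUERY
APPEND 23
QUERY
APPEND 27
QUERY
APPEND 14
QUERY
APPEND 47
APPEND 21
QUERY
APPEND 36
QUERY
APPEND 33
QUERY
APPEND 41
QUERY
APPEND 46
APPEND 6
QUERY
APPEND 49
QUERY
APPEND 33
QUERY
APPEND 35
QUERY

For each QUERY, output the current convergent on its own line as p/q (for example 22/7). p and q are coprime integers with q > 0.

APPEND 1: p_0 = 1·1 + 0 = 1, q_0 = 1·0 + 1 = 1 → 1/1
APPEND 18: p_1 = 18·1 + 1 = 19, q_1 = 18·1 + 0 = 18 → 19/18
APPEND 4: p_2 = 4·19 + 1 = 77, q_2 = 4·18 + 1 = 73 → 77/73
APPEND 46: p_3 = 46·77 + 19 = 3561, q_3 = 46·73 + 18 = 3376 → 3561/3376
APPEND 39: p_4 = 39·3561 + 77 = 138956, q_4 = 39·3376 + 73 = 131737 → 138956/131737
APPEND 32: p_5 = 32·138956 + 3561 = 4450153, q_5 = 32·131737 + 3376 = 4218960 → 4450153/4218960
APPEND 23: p_6 = 23·4450153 + 138956 = 102492475, q_6 = 23·4218960 + 131737 = 97167817 → 102492475/97167817
APPEND 27: p_7 = 27·102492475 + 4450153 = 2771746978, q_7 = 27·97167817 + 4218960 = 2627750019 → 2771746978/2627750019
APPEND 14: p_8 = 14·2771746978 + 102492475 = 38906950167, q_8 = 14·2627750019 + 97167817 = 36885668083 → 38906950167/36885668083
APPEND 47: p_9 = 47·38906950167 + 2771746978 = 1831398404827, q_9 = 47·36885668083 + 2627750019 = 1736254149920 → 1831398404827/1736254149920
APPEND 21: p_10 = 21·1831398404827 + 38906950167 = 38498273451534, q_10 = 21·1736254149920 + 36885668083 = 36498222816403 → 38498273451534/36498222816403
APPEND 36: p_11 = 36·38498273451534 + 1831398404827 = 1387769242660051, q_11 = 36·36498222816403 + 1736254149920 = 1315672275540428 → 1387769242660051/1315672275540428
APPEND 33: p_12 = 33·1387769242660051 + 38498273451534 = 45834883281233217, q_12 = 33·1315672275540428 + 36498222816403 = 43453683315650527 → 45834883281233217/43453683315650527
APPEND 41: p_13 = 41·45834883281233217 + 1387769242660051 = 1880617983773221948, q_13 = 41·43453683315650527 + 1315672275540428 = 1782916688217212035 → 1880617983773221948/1782916688217212035
APPEND 46: p_14 = 46·1880617983773221948 + 45834883281233217 = 86554262136849442825, q_14 = 46·1782916688217212035 + 43453683315650527 = 82057621341307404137 → 86554262136849442825/82057621341307404137
APPEND 6: p_15 = 6·86554262136849442825 + 1880617983773221948 = 521206190804869878898, q_15 = 6·82057621341307404137 + 1782916688217212035 = 494128644736061636857 → 521206190804869878898/494128644736061636857
APPEND 49: p_16 = 49·521206190804869878898 + 86554262136849442825 = 25625657611575473508827, q_16 = 49·494128644736061636857 + 82057621341307404137 = 24294361213408327610130 → 25625657611575473508827/24294361213408327610130
APPEND 33: p_17 = 33·25625657611575473508827 + 521206190804869878898 = 846167907372795495670189, q_17 = 33·24294361213408327610130 + 494128644736061636857 = 802208048687210872771147 → 846167907372795495670189/802208048687210872771147
APPEND 35: p_18 = 35·846167907372795495670189 + 25625657611575473508827 = 29641502415659417821965442, q_18 = 35·802208048687210872771147 + 24294361213408327610130 = 28101576065265788874600275 → 29641502415659417821965442/28101576065265788874600275

77/73
138956/131737
4450153/4218960
102492475/97167817
2771746978/2627750019
38906950167/36885668083
38498273451534/36498222816403
1387769242660051/1315672275540428
45834883281233217/43453683315650527
1880617983773221948/1782916688217212035
521206190804869878898/494128644736061636857
25625657611575473508827/24294361213408327610130
846167907372795495670189/802208048687210872771147
29641502415659417821965442/28101576065265788874600275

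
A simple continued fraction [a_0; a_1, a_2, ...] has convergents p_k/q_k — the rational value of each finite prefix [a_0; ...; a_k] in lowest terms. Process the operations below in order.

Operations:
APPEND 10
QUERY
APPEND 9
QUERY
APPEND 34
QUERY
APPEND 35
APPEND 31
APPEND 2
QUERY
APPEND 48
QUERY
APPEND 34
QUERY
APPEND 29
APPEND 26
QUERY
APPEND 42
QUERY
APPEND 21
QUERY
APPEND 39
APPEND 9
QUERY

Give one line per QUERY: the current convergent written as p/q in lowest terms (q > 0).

10/1
91/9
3104/307
6856261/678116
332474293/32883249
11310982223/1118708582
8548435909983/845479943884
359362659178046/35542633075255
7555164278648949/747240774524239
2662652090017032462/263348636330209423

APPEND 10: p_0 = 10·1 + 0 = 10, q_0 = 10·0 + 1 = 1 → 10/1
APPEND 9: p_1 = 9·10 + 1 = 91, q_1 = 9·1 + 0 = 9 → 91/9
APPEND 34: p_2 = 34·91 + 10 = 3104, q_2 = 34·9 + 1 = 307 → 3104/307
APPEND 35: p_3 = 35·3104 + 91 = 108731, q_3 = 35·307 + 9 = 10754 → 108731/10754
APPEND 31: p_4 = 31·108731 + 3104 = 3373765, q_4 = 31·10754 + 307 = 333681 → 3373765/333681
APPEND 2: p_5 = 2·3373765 + 108731 = 6856261, q_5 = 2·333681 + 10754 = 678116 → 6856261/678116
APPEND 48: p_6 = 48·6856261 + 3373765 = 332474293, q_6 = 48·678116 + 333681 = 32883249 → 332474293/32883249
APPEND 34: p_7 = 34·332474293 + 6856261 = 11310982223, q_7 = 34·32883249 + 678116 = 1118708582 → 11310982223/1118708582
APPEND 29: p_8 = 29·11310982223 + 332474293 = 328350958760, q_8 = 29·1118708582 + 32883249 = 32475432127 → 328350958760/32475432127
APPEND 26: p_9 = 26·328350958760 + 11310982223 = 8548435909983, q_9 = 26·32475432127 + 1118708582 = 845479943884 → 8548435909983/845479943884
APPEND 42: p_10 = 42·8548435909983 + 328350958760 = 359362659178046, q_10 = 42·845479943884 + 32475432127 = 35542633075255 → 359362659178046/35542633075255
APPEND 21: p_11 = 21·359362659178046 + 8548435909983 = 7555164278648949, q_11 = 21·35542633075255 + 845479943884 = 747240774524239 → 7555164278648949/747240774524239
APPEND 39: p_12 = 39·7555164278648949 + 359362659178046 = 295010769526487057, q_12 = 39·747240774524239 + 35542633075255 = 29177932839520576 → 295010769526487057/29177932839520576
APPEND 9: p_13 = 9·295010769526487057 + 7555164278648949 = 2662652090017032462, q_13 = 9·29177932839520576 + 747240774524239 = 263348636330209423 → 2662652090017032462/263348636330209423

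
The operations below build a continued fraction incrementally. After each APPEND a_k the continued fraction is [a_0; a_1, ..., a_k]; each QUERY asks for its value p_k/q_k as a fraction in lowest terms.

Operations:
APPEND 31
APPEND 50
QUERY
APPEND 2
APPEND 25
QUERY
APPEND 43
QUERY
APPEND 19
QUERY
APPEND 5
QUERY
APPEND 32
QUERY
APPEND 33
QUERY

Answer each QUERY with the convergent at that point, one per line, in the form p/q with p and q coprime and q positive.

1551/50
79876/2575
3437801/110826
65398095/2108269
330428276/10652171
10639102927/342977741
351420824867/11328917624

APPEND 31: p_0 = 31·1 + 0 = 31, q_0 = 31·0 + 1 = 1 → 31/1
APPEND 50: p_1 = 50·31 + 1 = 1551, q_1 = 50·1 + 0 = 50 → 1551/50
APPEND 2: p_2 = 2·1551 + 31 = 3133, q_2 = 2·50 + 1 = 101 → 3133/101
APPEND 25: p_3 = 25·3133 + 1551 = 79876, q_3 = 25·101 + 50 = 2575 → 79876/2575
APPEND 43: p_4 = 43·79876 + 3133 = 3437801, q_4 = 43·2575 + 101 = 110826 → 3437801/110826
APPEND 19: p_5 = 19·3437801 + 79876 = 65398095, q_5 = 19·110826 + 2575 = 2108269 → 65398095/2108269
APPEND 5: p_6 = 5·65398095 + 3437801 = 330428276, q_6 = 5·2108269 + 110826 = 10652171 → 330428276/10652171
APPEND 32: p_7 = 32·330428276 + 65398095 = 10639102927, q_7 = 32·10652171 + 2108269 = 342977741 → 10639102927/342977741
APPEND 33: p_8 = 33·10639102927 + 330428276 = 351420824867, q_8 = 33·342977741 + 10652171 = 11328917624 → 351420824867/11328917624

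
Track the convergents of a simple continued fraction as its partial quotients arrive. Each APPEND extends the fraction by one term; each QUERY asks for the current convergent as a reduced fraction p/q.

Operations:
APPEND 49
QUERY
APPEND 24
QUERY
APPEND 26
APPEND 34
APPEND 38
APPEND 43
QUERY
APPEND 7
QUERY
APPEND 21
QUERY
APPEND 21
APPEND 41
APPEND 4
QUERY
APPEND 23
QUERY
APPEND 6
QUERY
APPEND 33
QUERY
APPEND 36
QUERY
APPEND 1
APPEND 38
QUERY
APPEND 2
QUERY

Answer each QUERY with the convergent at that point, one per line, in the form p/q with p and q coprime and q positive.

49/1
1177/24
1707131478/34809865
11989596815/244478092
253488664593/5168849797
881330460947592/17971078830973
20489599404143197/417800385239165
123818926885806774/2524773390265963
4106514186635766739/83735322264015944
147958329645773409378/3016996374894839947
5926422395277322101824/120844800866931363805
12004909634387053379765/244790333431021583501

APPEND 49: p_0 = 49·1 + 0 = 49, q_0 = 49·0 + 1 = 1 → 49/1
APPEND 24: p_1 = 24·49 + 1 = 1177, q_1 = 24·1 + 0 = 24 → 1177/24
APPEND 26: p_2 = 26·1177 + 49 = 30651, q_2 = 26·24 + 1 = 625 → 30651/625
APPEND 34: p_3 = 34·30651 + 1177 = 1043311, q_3 = 34·625 + 24 = 21274 → 1043311/21274
APPEND 38: p_4 = 38·1043311 + 30651 = 39676469, q_4 = 38·21274 + 625 = 809037 → 39676469/809037
APPEND 43: p_5 = 43·39676469 + 1043311 = 1707131478, q_5 = 43·809037 + 21274 = 34809865 → 1707131478/34809865
APPEND 7: p_6 = 7·1707131478 + 39676469 = 11989596815, q_6 = 7·34809865 + 809037 = 244478092 → 11989596815/244478092
APPEND 21: p_7 = 21·11989596815 + 1707131478 = 253488664593, q_7 = 21·244478092 + 34809865 = 5168849797 → 253488664593/5168849797
APPEND 21: p_8 = 21·253488664593 + 11989596815 = 5335251553268, q_8 = 21·5168849797 + 244478092 = 108790323829 → 5335251553268/108790323829
APPEND 41: p_9 = 41·5335251553268 + 253488664593 = 218998802348581, q_9 = 41·108790323829 + 5168849797 = 4465572126786 → 218998802348581/4465572126786
APPEND 4: p_10 = 4·218998802348581 + 5335251553268 = 881330460947592, q_10 = 4·4465572126786 + 108790323829 = 17971078830973 → 881330460947592/17971078830973
APPEND 23: p_11 = 23·881330460947592 + 218998802348581 = 20489599404143197, q_11 = 23·17971078830973 + 4465572126786 = 417800385239165 → 20489599404143197/417800385239165
APPEND 6: p_12 = 6·20489599404143197 + 881330460947592 = 123818926885806774, q_12 = 6·417800385239165 + 17971078830973 = 2524773390265963 → 123818926885806774/2524773390265963
APPEND 33: p_13 = 33·123818926885806774 + 20489599404143197 = 4106514186635766739, q_13 = 33·2524773390265963 + 417800385239165 = 83735322264015944 → 4106514186635766739/83735322264015944
APPEND 36: p_14 = 36·4106514186635766739 + 123818926885806774 = 147958329645773409378, q_14 = 36·83735322264015944 + 2524773390265963 = 3016996374894839947 → 147958329645773409378/3016996374894839947
APPEND 1: p_15 = 1·147958329645773409378 + 4106514186635766739 = 152064843832409176117, q_15 = 1·3016996374894839947 + 83735322264015944 = 3100731697158855891 → 152064843832409176117/3100731697158855891
APPEND 38: p_16 = 38·152064843832409176117 + 147958329645773409378 = 5926422395277322101824, q_16 = 38·3100731697158855891 + 3016996374894839947 = 120844800866931363805 → 5926422395277322101824/120844800866931363805
APPEND 2: p_17 = 2·5926422395277322101824 + 152064843832409176117 = 12004909634387053379765, q_17 = 2·120844800866931363805 + 3100731697158855891 = 244790333431021583501 → 12004909634387053379765/244790333431021583501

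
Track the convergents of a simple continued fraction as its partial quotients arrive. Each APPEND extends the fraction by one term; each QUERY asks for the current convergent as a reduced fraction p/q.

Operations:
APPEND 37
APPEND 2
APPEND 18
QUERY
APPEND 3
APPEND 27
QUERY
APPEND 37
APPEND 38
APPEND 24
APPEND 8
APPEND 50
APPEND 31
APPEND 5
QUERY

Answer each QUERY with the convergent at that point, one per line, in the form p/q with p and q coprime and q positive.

1387/37
115759/3088
246467300023153/6574789194914

APPEND 37: p_0 = 37·1 + 0 = 37, q_0 = 37·0 + 1 = 1 → 37/1
APPEND 2: p_1 = 2·37 + 1 = 75, q_1 = 2·1 + 0 = 2 → 75/2
APPEND 18: p_2 = 18·75 + 37 = 1387, q_2 = 18·2 + 1 = 37 → 1387/37
APPEND 3: p_3 = 3·1387 + 75 = 4236, q_3 = 3·37 + 2 = 113 → 4236/113
APPEND 27: p_4 = 27·4236 + 1387 = 115759, q_4 = 27·113 + 37 = 3088 → 115759/3088
APPEND 37: p_5 = 37·115759 + 4236 = 4287319, q_5 = 37·3088 + 113 = 114369 → 4287319/114369
APPEND 38: p_6 = 38·4287319 + 115759 = 163033881, q_6 = 38·114369 + 3088 = 4349110 → 163033881/4349110
APPEND 24: p_7 = 24·163033881 + 4287319 = 3917100463, q_7 = 24·4349110 + 114369 = 104493009 → 3917100463/104493009
APPEND 8: p_8 = 8·3917100463 + 163033881 = 31499837585, q_8 = 8·104493009 + 4349110 = 840293182 → 31499837585/840293182
APPEND 50: p_9 = 50·31499837585 + 3917100463 = 1578908979713, q_9 = 50·840293182 + 104493009 = 42119152109 → 1578908979713/42119152109
APPEND 31: p_10 = 31·1578908979713 + 31499837585 = 48977678208688, q_10 = 31·42119152109 + 840293182 = 1306534008561 → 48977678208688/1306534008561
APPEND 5: p_11 = 5·48977678208688 + 1578908979713 = 246467300023153, q_11 = 5·1306534008561 + 42119152109 = 6574789194914 → 246467300023153/6574789194914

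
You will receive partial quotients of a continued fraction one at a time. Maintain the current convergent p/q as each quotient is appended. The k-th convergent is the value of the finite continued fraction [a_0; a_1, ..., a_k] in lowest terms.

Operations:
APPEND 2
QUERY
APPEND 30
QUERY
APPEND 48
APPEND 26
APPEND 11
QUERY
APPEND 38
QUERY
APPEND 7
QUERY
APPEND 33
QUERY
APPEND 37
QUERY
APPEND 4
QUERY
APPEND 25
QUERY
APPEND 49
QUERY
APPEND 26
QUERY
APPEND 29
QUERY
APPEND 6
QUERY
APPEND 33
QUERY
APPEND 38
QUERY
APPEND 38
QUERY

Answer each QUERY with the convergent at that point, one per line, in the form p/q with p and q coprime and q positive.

APPEND 2: p_0 = 2·1 + 0 = 2, q_0 = 2·0 + 1 = 1 → 2/1
APPEND 30: p_1 = 30·2 + 1 = 61, q_1 = 30·1 + 0 = 30 → 61/30
APPEND 48: p_2 = 48·61 + 2 = 2930, q_2 = 48·30 + 1 = 1441 → 2930/1441
APPEND 26: p_3 = 26·2930 + 61 = 76241, q_3 = 26·1441 + 30 = 37496 → 76241/37496
APPEND 11: p_4 = 11·76241 + 2930 = 841581, q_4 = 11·37496 + 1441 = 413897 → 841581/413897
APPEND 38: p_5 = 38·841581 + 76241 = 32056319, q_5 = 38·413897 + 37496 = 15765582 → 32056319/15765582
APPEND 7: p_6 = 7·32056319 + 841581 = 225235814, q_6 = 7·15765582 + 413897 = 110772971 → 225235814/110772971
APPEND 33: p_7 = 33·225235814 + 32056319 = 7464838181, q_7 = 33·110772971 + 15765582 = 3671273625 → 7464838181/3671273625
APPEND 37: p_8 = 37·7464838181 + 225235814 = 276424248511, q_8 = 37·3671273625 + 110772971 = 135947897096 → 276424248511/135947897096
APPEND 4: p_9 = 4·276424248511 + 7464838181 = 1113161832225, q_9 = 4·135947897096 + 3671273625 = 547462862009 → 1113161832225/547462862009
APPEND 25: p_10 = 25·1113161832225 + 276424248511 = 28105470054136, q_10 = 25·547462862009 + 135947897096 = 13822519447321 → 28105470054136/13822519447321
APPEND 49: p_11 = 49·28105470054136 + 1113161832225 = 1378281194484889, q_11 = 49·13822519447321 + 547462862009 = 677850915780738 → 1378281194484889/677850915780738
APPEND 26: p_12 = 26·1378281194484889 + 28105470054136 = 35863416526661250, q_12 = 26·677850915780738 + 13822519447321 = 17637946329746509 → 35863416526661250/17637946329746509
APPEND 29: p_13 = 29·35863416526661250 + 1378281194484889 = 1041417360467661139, q_13 = 29·17637946329746509 + 677850915780738 = 512178294478429499 → 1041417360467661139/512178294478429499
APPEND 6: p_14 = 6·1041417360467661139 + 35863416526661250 = 6284367579332628084, q_14 = 6·512178294478429499 + 17637946329746509 = 3090707713200323503 → 6284367579332628084/3090707713200323503
APPEND 33: p_15 = 33·6284367579332628084 + 1041417360467661139 = 208425547478444387911, q_15 = 33·3090707713200323503 + 512178294478429499 = 102505532830089105098 → 208425547478444387911/102505532830089105098
APPEND 38: p_16 = 38·208425547478444387911 + 6284367579332628084 = 7926455171760219368702, q_16 = 38·102505532830089105098 + 3090707713200323503 = 3898300955256586317227 → 7926455171760219368702/3898300955256586317227
APPEND 38: p_17 = 38·7926455171760219368702 + 208425547478444387911 = 301413722074366780398587, q_17 = 38·3898300955256586317227 + 102505532830089105098 = 148237941832580369159724 → 301413722074366780398587/148237941832580369159724

2/1
61/30
841581/413897
32056319/15765582
225235814/110772971
7464838181/3671273625
276424248511/135947897096
1113161832225/547462862009
28105470054136/13822519447321
1378281194484889/677850915780738
35863416526661250/17637946329746509
1041417360467661139/512178294478429499
6284367579332628084/3090707713200323503
208425547478444387911/102505532830089105098
7926455171760219368702/3898300955256586317227
301413722074366780398587/148237941832580369159724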